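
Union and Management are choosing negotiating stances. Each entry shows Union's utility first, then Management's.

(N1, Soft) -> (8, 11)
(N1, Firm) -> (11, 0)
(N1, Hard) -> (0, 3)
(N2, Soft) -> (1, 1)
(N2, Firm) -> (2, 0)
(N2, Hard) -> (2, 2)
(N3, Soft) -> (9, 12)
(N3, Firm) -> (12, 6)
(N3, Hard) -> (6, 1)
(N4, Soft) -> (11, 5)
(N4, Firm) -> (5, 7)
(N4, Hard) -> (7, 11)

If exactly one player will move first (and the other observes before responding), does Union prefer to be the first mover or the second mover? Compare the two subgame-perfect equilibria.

first

If Union leads: Management's best replies are N1→Soft, N2→Hard, N3→Soft, N4→Hard; Union's induced payoffs 8, 2, 9, 7; outcome (N3, Soft), payoffs (9, 12).
If Management leads: Union's best replies are Soft→N4, Firm→N3, Hard→N4; Management's induced payoffs 5, 6, 11; outcome (N4, Hard), payoffs (7, 11).
Union gets 9 moving first and 7 moving second, so Union prefers to move first.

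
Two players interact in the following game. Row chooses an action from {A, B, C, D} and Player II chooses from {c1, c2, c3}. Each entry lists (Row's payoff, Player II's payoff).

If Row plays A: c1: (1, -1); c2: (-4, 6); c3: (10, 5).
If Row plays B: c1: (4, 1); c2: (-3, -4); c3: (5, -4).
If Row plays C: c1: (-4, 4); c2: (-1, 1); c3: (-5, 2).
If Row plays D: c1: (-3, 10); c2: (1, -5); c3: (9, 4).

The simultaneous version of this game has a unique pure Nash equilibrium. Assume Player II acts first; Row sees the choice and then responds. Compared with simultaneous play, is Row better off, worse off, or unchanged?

Solve by backward induction (Player II leads).
- c1: BR = B, leader payoff 1.
- c2: BR = D, leader payoff -5.
- c3: BR = A, leader payoff 5.
Player II's induced payoffs are 1, -5, 5, so Player II commits to c3. Subgame-perfect outcome: (A, c3) with payoffs (10, 5).
Under simultaneous play:
Row's best replies: c1→B; c2→D; c3→A.
Player II's best replies: A→c2; B→c1; C→c1; D→c1.
The unique mutual best reply is (B, c1), giving (4, 1).
Row earns 10 sequentially versus 4 at the Nash outcome: better off.

better off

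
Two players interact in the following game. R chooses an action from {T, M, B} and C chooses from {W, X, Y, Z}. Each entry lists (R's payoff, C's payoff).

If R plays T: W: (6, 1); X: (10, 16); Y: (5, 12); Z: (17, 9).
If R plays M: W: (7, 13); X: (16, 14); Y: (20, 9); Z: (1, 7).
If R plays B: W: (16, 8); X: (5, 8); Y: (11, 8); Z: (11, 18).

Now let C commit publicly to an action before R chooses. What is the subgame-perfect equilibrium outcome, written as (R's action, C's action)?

Backward induction with C moving first.
- W: R compares 6, 7, 16 and picks B; C would get 8.
- X: R compares 10, 16, 5 and picks M; C would get 14.
- Y: R compares 5, 20, 11 and picks M; C would get 9.
- Z: R compares 17, 1, 11 and picks T; C would get 9.
Maximizing over 8, 14, 9, 9, C chooses X. Subgame-perfect outcome: (M, X) with payoffs (16, 14).

(M, X)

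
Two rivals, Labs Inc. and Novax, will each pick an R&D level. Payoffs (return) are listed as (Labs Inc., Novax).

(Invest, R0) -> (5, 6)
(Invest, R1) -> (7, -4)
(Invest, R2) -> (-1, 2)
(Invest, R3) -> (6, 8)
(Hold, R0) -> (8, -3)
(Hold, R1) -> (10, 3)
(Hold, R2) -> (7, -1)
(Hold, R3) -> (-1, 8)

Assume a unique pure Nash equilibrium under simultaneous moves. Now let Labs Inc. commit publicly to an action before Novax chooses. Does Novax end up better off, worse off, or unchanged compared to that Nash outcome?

unchanged

Backward induction with Labs Inc. moving first.
- Invest → Novax plays R3 (best of 6, -4, 2, 8); Labs Inc. gets 6.
- Hold → Novax plays R3 (best of -3, 3, -1, 8); Labs Inc. gets -1.
Among 6, -1, the best is 6 at Invest. Subgame-perfect outcome: (Invest, R3) with payoffs (6, 8).
Under simultaneous play:
Labs Inc.'s best replies: R0→Hold; R1→Hold; R2→Hold; R3→Invest.
Novax's best replies: Invest→R3; Hold→R3.
Only (Invest, R3) has each player best-responding; Nash payoffs (6, 8).
Novax earns 8 sequentially versus 8 at the Nash outcome: unchanged.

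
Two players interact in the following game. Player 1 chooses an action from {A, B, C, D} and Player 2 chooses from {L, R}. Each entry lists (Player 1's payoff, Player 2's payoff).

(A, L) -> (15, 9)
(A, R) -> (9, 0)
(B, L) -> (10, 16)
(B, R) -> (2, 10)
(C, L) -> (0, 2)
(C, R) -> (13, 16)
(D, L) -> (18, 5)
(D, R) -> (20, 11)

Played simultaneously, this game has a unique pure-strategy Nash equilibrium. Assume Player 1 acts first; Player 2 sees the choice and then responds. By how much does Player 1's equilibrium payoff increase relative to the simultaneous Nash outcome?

0

Player 2 best-responds to each possible Player 1 move:
- A: Player 2 compares 9, 0 and picks L; Player 1 would get 15.
- B: Player 2 compares 16, 10 and picks L; Player 1 would get 10.
- C: Player 2 compares 2, 16 and picks R; Player 1 would get 13.
- D: Player 2 compares 5, 11 and picks R; Player 1 would get 20.
Maximizing over 15, 10, 13, 20, Player 1 chooses D. Subgame-perfect outcome: (D, R) with payoffs (20, 11).
Under simultaneous play:
Player 1's best replies: L→D; R→D.
Player 2's best replies: A→L; B→L; C→R; D→R.
Only (D, R) has each player best-responding; Nash payoffs (20, 11).
Player 1's commitment gain: 20 − 20 = 0.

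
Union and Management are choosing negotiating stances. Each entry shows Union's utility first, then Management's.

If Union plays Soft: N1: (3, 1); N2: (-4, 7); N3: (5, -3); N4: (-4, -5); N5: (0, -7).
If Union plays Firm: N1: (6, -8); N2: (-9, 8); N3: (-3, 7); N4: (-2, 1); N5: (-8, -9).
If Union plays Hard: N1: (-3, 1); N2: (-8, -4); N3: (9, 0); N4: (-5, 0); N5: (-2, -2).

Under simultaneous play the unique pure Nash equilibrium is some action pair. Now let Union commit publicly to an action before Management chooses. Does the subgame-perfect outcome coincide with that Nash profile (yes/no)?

Backward induction with Union moving first.
- Soft: BR = N2, leader payoff -4.
- Firm: BR = N2, leader payoff -9.
- Hard: BR = N1, leader payoff -3.
Among -4, -9, -3, the best is -3 at Hard. Subgame-perfect outcome: (Hard, N1) with payoffs (-3, 1).
For the simultaneous game, intersect best replies.
Union's best replies: N1→Firm; N2→Soft; N3→Hard; N4→Firm; N5→Soft.
Management's best replies: Soft→N2; Firm→N2; Hard→N1.
The unique mutual best reply is (Soft, N2), giving (-4, 7).
Sequential outcome (Hard, N1) differs from the Nash profile (Soft, N2).

no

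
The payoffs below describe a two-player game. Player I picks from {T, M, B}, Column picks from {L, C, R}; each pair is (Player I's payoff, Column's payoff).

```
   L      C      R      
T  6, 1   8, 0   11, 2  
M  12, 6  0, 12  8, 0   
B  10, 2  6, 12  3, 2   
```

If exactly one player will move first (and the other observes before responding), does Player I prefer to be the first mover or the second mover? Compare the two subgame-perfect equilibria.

second

If Player I leads: Column's best replies are T→R, M→C, B→C; Player I's induced payoffs 11, 0, 6; outcome (T, R), payoffs (11, 2).
If Column leads: Player I's best replies are L→M, C→T, R→T; Column's induced payoffs 6, 0, 2; outcome (M, L), payoffs (12, 6).
Player I gets 11 moving first and 12 moving second, so Player I prefers to move second.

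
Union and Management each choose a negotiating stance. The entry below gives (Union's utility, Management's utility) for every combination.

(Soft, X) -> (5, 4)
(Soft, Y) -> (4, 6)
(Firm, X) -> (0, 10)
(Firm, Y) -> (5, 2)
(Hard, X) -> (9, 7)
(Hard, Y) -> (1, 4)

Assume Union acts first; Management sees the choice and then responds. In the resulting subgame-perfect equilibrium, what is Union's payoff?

Work backward from Management's decision.
- Soft: Management compares 4, 6 and picks Y; Union would get 4.
- Firm: Management compares 10, 2 and picks X; Union would get 0.
- Hard: Management compares 7, 4 and picks X; Union would get 9.
Union's induced payoffs are 4, 0, 9, so Union commits to Hard. Subgame-perfect outcome: (Hard, X) with payoffs (9, 7).

9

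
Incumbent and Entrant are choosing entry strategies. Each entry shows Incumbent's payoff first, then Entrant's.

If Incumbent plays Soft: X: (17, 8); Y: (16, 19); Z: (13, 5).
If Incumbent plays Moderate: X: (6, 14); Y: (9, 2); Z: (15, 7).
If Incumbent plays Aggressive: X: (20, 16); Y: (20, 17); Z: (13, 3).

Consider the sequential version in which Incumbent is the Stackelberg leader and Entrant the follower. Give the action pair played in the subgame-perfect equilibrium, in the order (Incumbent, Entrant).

Work backward from Entrant's decision.
- Soft → Entrant plays Y (best of 8, 19, 5); Incumbent gets 16.
- Moderate → Entrant plays X (best of 14, 2, 7); Incumbent gets 6.
- Aggressive → Entrant plays Y (best of 16, 17, 3); Incumbent gets 20.
Incumbent's induced payoffs are 16, 6, 20, so Incumbent commits to Aggressive. Subgame-perfect outcome: (Aggressive, Y) with payoffs (20, 17).

(Aggressive, Y)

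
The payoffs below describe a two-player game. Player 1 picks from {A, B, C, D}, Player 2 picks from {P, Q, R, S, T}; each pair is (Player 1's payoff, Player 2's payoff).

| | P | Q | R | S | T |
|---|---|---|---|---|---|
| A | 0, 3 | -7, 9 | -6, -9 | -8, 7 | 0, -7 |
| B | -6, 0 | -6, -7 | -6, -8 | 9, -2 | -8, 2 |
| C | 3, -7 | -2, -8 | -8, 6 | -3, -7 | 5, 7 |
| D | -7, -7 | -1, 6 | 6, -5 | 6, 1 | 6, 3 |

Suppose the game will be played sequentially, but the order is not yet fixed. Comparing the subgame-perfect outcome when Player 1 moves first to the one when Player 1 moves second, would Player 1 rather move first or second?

If Player 1 leads: Player 2's best replies are A→Q, B→T, C→T, D→Q; Player 1's induced payoffs -7, -8, 5, -1; outcome (C, T), payoffs (5, 7).
If Player 2 leads: Player 1's best replies are P→C, Q→D, R→D, S→B, T→D; Player 2's induced payoffs -7, 6, -5, -2, 3; outcome (D, Q), payoffs (-1, 6).
Player 1 gets 5 moving first and -1 moving second, so Player 1 prefers to move first.

first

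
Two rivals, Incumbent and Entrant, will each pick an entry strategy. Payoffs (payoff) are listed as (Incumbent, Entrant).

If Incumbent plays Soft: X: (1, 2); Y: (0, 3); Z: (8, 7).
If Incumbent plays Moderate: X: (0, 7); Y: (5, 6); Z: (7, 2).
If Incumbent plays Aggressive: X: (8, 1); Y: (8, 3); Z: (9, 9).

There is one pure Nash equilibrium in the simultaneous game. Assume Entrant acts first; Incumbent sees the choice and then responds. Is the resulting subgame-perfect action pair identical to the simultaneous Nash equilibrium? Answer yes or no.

yes

Work backward from Incumbent's decision.
- X: BR = Aggressive, leader payoff 1.
- Y: BR = Aggressive, leader payoff 3.
- Z: BR = Aggressive, leader payoff 9.
Among 1, 3, 9, the best is 9 at Z. Subgame-perfect outcome: (Aggressive, Z) with payoffs (9, 9).
Now find the simultaneous Nash equilibrium.
Incumbent's best replies: X→Aggressive; Y→Aggressive; Z→Aggressive.
Entrant's best replies: Soft→Z; Moderate→X; Aggressive→Z.
Only (Aggressive, Z) has each player best-responding; Nash payoffs (9, 9).
Sequential outcome (Aggressive, Z) coincides with the Nash profile (Aggressive, Z).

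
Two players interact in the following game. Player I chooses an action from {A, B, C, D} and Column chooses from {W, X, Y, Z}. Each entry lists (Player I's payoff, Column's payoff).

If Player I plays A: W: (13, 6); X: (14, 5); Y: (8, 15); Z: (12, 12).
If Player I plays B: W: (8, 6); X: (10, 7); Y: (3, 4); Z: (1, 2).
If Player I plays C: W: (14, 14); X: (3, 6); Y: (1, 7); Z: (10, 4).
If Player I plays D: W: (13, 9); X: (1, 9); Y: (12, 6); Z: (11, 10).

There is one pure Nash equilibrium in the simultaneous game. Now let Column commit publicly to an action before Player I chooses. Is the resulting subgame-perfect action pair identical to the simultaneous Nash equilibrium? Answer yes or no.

yes

Solve by backward induction (Column leads).
- W → Player I plays C (best of 13, 8, 14, 13); Column gets 14.
- X → Player I plays A (best of 14, 10, 3, 1); Column gets 5.
- Y → Player I plays D (best of 8, 3, 1, 12); Column gets 6.
- Z → Player I plays A (best of 12, 1, 10, 11); Column gets 12.
Column's induced payoffs are 14, 5, 6, 12, so Column commits to W. Subgame-perfect outcome: (C, W) with payoffs (14, 14).
Under simultaneous play:
Player I's best replies: W→C; X→A; Y→D; Z→A.
Column's best replies: A→Y; B→X; C→W; D→Z.
Only (C, W) has each player best-responding; Nash payoffs (14, 14).
Sequential outcome (C, W) coincides with the Nash profile (C, W).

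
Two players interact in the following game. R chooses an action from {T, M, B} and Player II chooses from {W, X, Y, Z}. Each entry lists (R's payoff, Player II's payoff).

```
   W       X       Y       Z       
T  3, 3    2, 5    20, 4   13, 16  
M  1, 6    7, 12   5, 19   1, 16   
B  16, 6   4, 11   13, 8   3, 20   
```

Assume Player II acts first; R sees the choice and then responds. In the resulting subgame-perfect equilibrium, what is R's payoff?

13

Solve by backward induction (Player II leads).
- W: R compares 3, 1, 16 and picks B; Player II would get 6.
- X: R compares 2, 7, 4 and picks M; Player II would get 12.
- Y: R compares 20, 5, 13 and picks T; Player II would get 4.
- Z: R compares 13, 1, 3 and picks T; Player II would get 16.
Among 6, 12, 4, 16, the best is 16 at Z. Subgame-perfect outcome: (T, Z) with payoffs (13, 16).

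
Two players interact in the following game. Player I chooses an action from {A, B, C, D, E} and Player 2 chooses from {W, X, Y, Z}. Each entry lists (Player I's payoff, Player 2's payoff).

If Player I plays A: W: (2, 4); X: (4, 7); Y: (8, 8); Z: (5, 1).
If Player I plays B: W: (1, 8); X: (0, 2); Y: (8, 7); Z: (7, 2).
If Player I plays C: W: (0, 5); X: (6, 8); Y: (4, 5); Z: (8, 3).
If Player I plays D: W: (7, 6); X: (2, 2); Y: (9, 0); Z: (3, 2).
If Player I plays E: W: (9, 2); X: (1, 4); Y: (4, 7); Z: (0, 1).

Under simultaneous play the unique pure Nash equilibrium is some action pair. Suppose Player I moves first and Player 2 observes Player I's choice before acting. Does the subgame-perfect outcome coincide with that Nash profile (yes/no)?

Work backward from Player 2's decision.
- A: Player 2 compares 4, 7, 8, 1 and picks Y; Player I would get 8.
- B: Player 2 compares 8, 2, 7, 2 and picks W; Player I would get 1.
- C: Player 2 compares 5, 8, 5, 3 and picks X; Player I would get 6.
- D: Player 2 compares 6, 2, 0, 2 and picks W; Player I would get 7.
- E: Player 2 compares 2, 4, 7, 1 and picks Y; Player I would get 4.
Player I's induced payoffs are 8, 1, 6, 7, 4, so Player I commits to A. Subgame-perfect outcome: (A, Y) with payoffs (8, 8).
Now find the simultaneous Nash equilibrium.
Player I's best replies: W→E; X→C; Y→D; Z→C.
Player 2's best replies: A→Y; B→W; C→X; D→W; E→Y.
The unique mutual best reply is (C, X), giving (6, 8).
Sequential outcome (A, Y) differs from the Nash profile (C, X).

no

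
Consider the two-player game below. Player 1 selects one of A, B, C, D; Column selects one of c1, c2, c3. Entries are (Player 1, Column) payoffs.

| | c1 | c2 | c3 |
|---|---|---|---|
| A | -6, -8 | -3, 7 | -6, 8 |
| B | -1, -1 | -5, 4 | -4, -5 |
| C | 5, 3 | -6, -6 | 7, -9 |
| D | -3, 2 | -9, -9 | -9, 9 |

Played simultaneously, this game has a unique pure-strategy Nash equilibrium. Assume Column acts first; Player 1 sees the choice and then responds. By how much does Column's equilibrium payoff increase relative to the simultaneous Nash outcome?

4

Player 1 best-responds to each possible Column move:
- c1 → Player 1 plays C (best of -6, -1, 5, -3); Column gets 3.
- c2 → Player 1 plays A (best of -3, -5, -6, -9); Column gets 7.
- c3 → Player 1 plays C (best of -6, -4, 7, -9); Column gets -9.
Among 3, 7, -9, the best is 7 at c2. Subgame-perfect outcome: (A, c2) with payoffs (-3, 7).
Now find the simultaneous Nash equilibrium.
Player 1's best replies: c1→C; c2→A; c3→C.
Column's best replies: A→c3; B→c2; C→c1; D→c3.
Only (C, c1) has each player best-responding; Nash payoffs (5, 3).
Column's commitment gain: 7 − 3 = 4.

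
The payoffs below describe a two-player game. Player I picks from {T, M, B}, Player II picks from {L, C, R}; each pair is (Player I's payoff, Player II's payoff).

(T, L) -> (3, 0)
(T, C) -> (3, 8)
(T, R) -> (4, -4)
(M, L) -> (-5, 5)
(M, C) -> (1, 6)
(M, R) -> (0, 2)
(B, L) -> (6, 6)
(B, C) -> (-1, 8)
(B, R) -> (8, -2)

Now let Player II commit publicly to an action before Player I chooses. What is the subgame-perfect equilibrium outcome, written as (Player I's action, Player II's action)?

Player I best-responds to each possible Player II move:
- L: BR = B, leader payoff 6.
- C: BR = T, leader payoff 8.
- R: BR = B, leader payoff -2.
Maximizing over 6, 8, -2, Player II chooses C. Subgame-perfect outcome: (T, C) with payoffs (3, 8).

(T, C)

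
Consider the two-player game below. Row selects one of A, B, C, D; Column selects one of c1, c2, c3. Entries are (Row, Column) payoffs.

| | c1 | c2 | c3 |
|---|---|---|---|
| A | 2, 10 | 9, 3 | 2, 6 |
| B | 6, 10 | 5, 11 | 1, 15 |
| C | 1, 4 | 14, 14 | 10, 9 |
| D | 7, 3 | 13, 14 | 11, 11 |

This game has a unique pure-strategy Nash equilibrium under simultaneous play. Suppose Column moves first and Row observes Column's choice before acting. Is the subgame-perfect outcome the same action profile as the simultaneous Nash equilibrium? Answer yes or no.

Work backward from Row's decision.
- c1: BR = D, leader payoff 3.
- c2: BR = C, leader payoff 14.
- c3: BR = D, leader payoff 11.
Among 3, 14, 11, the best is 14 at c2. Subgame-perfect outcome: (C, c2) with payoffs (14, 14).
Now find the simultaneous Nash equilibrium.
Row's best replies: c1→D; c2→C; c3→D.
Column's best replies: A→c1; B→c3; C→c2; D→c2.
Only (C, c2) has each player best-responding; Nash payoffs (14, 14).
Sequential outcome (C, c2) coincides with the Nash profile (C, c2).

yes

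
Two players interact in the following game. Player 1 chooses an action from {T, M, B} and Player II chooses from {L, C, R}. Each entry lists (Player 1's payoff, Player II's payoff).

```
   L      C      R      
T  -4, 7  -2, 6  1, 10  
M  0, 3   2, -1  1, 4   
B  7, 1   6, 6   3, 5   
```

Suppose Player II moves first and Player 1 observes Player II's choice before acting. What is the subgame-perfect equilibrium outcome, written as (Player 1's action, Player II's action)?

(B, C)

Work backward from Player 1's decision.
- L → Player 1 plays B (best of -4, 0, 7); Player II gets 1.
- C → Player 1 plays B (best of -2, 2, 6); Player II gets 6.
- R → Player 1 plays B (best of 1, 1, 3); Player II gets 5.
Maximizing over 1, 6, 5, Player II chooses C. Subgame-perfect outcome: (B, C) with payoffs (6, 6).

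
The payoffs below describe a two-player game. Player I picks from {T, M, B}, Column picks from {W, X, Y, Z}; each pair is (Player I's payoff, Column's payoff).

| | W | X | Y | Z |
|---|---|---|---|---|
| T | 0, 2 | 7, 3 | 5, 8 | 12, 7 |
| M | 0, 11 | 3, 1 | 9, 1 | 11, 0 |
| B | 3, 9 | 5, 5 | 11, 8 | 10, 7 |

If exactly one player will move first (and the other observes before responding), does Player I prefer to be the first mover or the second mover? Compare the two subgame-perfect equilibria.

first

If Player I leads: Column's best replies are T→Y, M→W, B→W; Player I's induced payoffs 5, 0, 3; outcome (T, Y), payoffs (5, 8).
If Column leads: Player I's best replies are W→B, X→T, Y→B, Z→T; Column's induced payoffs 9, 3, 8, 7; outcome (B, W), payoffs (3, 9).
Player I gets 5 moving first and 3 moving second, so Player I prefers to move first.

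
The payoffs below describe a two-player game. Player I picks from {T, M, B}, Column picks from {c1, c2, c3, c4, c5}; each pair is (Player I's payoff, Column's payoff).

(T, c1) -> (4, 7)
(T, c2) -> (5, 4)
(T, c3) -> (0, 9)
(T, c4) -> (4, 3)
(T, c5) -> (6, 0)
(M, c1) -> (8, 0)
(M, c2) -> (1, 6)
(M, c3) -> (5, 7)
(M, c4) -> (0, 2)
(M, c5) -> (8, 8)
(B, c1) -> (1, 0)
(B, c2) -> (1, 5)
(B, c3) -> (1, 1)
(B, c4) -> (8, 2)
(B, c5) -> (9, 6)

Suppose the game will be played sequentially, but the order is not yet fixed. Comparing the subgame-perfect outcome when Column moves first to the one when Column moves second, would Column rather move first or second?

If Player I leads: Column's best replies are T→c3, M→c5, B→c5; Player I's induced payoffs 0, 8, 9; outcome (B, c5), payoffs (9, 6).
If Column leads: Player I's best replies are c1→M, c2→T, c3→M, c4→B, c5→B; Column's induced payoffs 0, 4, 7, 2, 6; outcome (M, c3), payoffs (5, 7).
Column gets 7 moving first and 6 moving second, so Column prefers to move first.

first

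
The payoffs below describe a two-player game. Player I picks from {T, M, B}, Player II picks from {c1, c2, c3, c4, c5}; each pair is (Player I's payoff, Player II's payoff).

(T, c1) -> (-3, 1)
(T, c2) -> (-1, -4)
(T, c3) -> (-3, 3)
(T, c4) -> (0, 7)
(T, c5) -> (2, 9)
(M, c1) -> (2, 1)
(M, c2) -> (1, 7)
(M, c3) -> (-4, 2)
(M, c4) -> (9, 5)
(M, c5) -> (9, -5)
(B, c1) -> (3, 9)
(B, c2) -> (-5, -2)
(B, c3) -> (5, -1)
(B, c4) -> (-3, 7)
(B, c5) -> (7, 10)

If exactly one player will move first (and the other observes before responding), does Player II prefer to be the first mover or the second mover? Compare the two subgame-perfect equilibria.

If Player I leads: Player II's best replies are T→c5, M→c2, B→c5; Player I's induced payoffs 2, 1, 7; outcome (B, c5), payoffs (7, 10).
If Player II leads: Player I's best replies are c1→B, c2→M, c3→B, c4→M, c5→M; Player II's induced payoffs 9, 7, -1, 5, -5; outcome (B, c1), payoffs (3, 9).
Player II gets 9 moving first and 10 moving second, so Player II prefers to move second.

second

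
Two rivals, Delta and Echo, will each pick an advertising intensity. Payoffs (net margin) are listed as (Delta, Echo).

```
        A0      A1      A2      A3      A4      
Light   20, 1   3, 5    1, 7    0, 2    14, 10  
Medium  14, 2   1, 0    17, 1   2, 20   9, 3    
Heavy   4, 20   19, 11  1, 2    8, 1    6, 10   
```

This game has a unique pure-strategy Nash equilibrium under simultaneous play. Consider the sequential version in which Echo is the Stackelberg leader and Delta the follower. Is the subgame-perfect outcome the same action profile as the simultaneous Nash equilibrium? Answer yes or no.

Backward induction with Echo moving first.
- A0 → Delta plays Light (best of 20, 14, 4); Echo gets 1.
- A1 → Delta plays Heavy (best of 3, 1, 19); Echo gets 11.
- A2 → Delta plays Medium (best of 1, 17, 1); Echo gets 1.
- A3 → Delta plays Heavy (best of 0, 2, 8); Echo gets 1.
- A4 → Delta plays Light (best of 14, 9, 6); Echo gets 10.
Echo's induced payoffs are 1, 11, 1, 1, 10, so Echo commits to A1. Subgame-perfect outcome: (Heavy, A1) with payoffs (19, 11).
Now find the simultaneous Nash equilibrium.
Delta's best replies: A0→Light; A1→Heavy; A2→Medium; A3→Heavy; A4→Light.
Echo's best replies: Light→A4; Medium→A3; Heavy→A0.
The unique mutual best reply is (Light, A4), giving (14, 10).
Sequential outcome (Heavy, A1) differs from the Nash profile (Light, A4).

no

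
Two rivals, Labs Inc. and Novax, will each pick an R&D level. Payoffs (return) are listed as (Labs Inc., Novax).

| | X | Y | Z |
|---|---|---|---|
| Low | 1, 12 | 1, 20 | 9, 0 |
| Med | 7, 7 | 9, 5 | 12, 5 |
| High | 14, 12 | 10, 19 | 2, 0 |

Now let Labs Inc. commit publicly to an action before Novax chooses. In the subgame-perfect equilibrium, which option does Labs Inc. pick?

Novax best-responds to each possible Labs Inc. move:
- Low: BR = Y, leader payoff 1.
- Med: BR = X, leader payoff 7.
- High: BR = Y, leader payoff 10.
Among 1, 7, 10, the best is 10 at High. Subgame-perfect outcome: (High, Y) with payoffs (10, 19).

High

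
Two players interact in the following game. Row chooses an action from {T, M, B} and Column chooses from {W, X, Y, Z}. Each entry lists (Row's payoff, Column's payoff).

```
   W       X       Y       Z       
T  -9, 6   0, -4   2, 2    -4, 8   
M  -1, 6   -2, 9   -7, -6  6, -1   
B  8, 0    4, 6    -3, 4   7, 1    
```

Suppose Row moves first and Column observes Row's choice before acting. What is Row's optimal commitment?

B

Column best-responds to each possible Row move:
- T → Column plays Z (best of 6, -4, 2, 8); Row gets -4.
- M → Column plays X (best of 6, 9, -6, -1); Row gets -2.
- B → Column plays X (best of 0, 6, 4, 1); Row gets 4.
Row's induced payoffs are -4, -2, 4, so Row commits to B. Subgame-perfect outcome: (B, X) with payoffs (4, 6).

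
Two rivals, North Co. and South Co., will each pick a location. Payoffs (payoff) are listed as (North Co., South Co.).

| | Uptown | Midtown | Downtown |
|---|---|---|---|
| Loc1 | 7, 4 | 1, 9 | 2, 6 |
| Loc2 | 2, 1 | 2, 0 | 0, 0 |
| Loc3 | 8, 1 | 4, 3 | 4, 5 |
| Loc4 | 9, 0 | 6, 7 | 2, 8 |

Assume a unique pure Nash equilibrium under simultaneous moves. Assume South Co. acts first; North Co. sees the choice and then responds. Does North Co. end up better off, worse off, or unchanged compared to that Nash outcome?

better off

Work backward from North Co.'s decision.
- Uptown: BR = Loc4, leader payoff 0.
- Midtown: BR = Loc4, leader payoff 7.
- Downtown: BR = Loc3, leader payoff 5.
Maximizing over 0, 7, 5, South Co. chooses Midtown. Subgame-perfect outcome: (Loc4, Midtown) with payoffs (6, 7).
For the simultaneous game, intersect best replies.
North Co.'s best replies: Uptown→Loc4; Midtown→Loc4; Downtown→Loc3.
South Co.'s best replies: Loc1→Midtown; Loc2→Uptown; Loc3→Downtown; Loc4→Downtown.
The unique mutual best reply is (Loc3, Downtown), giving (4, 5).
North Co. earns 6 sequentially versus 4 at the Nash outcome: better off.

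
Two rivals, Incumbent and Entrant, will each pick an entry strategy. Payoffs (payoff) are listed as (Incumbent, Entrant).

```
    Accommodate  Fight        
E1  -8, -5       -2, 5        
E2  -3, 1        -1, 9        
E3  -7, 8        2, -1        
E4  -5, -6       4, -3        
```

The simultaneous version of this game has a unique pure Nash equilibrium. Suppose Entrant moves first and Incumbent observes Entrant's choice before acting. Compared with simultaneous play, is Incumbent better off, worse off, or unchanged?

worse off

Solve by backward induction (Entrant leads).
- Accommodate: Incumbent compares -8, -3, -7, -5 and picks E2; Entrant would get 1.
- Fight: Incumbent compares -2, -1, 2, 4 and picks E4; Entrant would get -3.
Among 1, -3, the best is 1 at Accommodate. Subgame-perfect outcome: (E2, Accommodate) with payoffs (-3, 1).
For the simultaneous game, intersect best replies.
Incumbent's best replies: Accommodate→E2; Fight→E4.
Entrant's best replies: E1→Fight; E2→Fight; E3→Accommodate; E4→Fight.
The unique mutual best reply is (E4, Fight), giving (4, -3).
Incumbent earns -3 sequentially versus 4 at the Nash outcome: worse off.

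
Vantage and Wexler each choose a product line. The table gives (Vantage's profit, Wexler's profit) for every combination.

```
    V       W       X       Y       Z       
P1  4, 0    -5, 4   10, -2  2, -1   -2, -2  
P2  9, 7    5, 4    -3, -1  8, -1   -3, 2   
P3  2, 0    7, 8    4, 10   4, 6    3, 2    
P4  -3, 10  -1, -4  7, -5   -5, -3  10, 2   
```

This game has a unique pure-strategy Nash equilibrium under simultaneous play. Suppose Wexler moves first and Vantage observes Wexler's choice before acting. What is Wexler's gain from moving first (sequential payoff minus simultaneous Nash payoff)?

Solve by backward induction (Wexler leads).
- V: Vantage compares 4, 9, 2, -3 and picks P2; Wexler would get 7.
- W: Vantage compares -5, 5, 7, -1 and picks P3; Wexler would get 8.
- X: Vantage compares 10, -3, 4, 7 and picks P1; Wexler would get -2.
- Y: Vantage compares 2, 8, 4, -5 and picks P2; Wexler would get -1.
- Z: Vantage compares -2, -3, 3, 10 and picks P4; Wexler would get 2.
Wexler's induced payoffs are 7, 8, -2, -1, 2, so Wexler commits to W. Subgame-perfect outcome: (P3, W) with payoffs (7, 8).
For the simultaneous game, intersect best replies.
Vantage's best replies: V→P2; W→P3; X→P1; Y→P2; Z→P4.
Wexler's best replies: P1→W; P2→V; P3→X; P4→V.
The unique mutual best reply is (P2, V), giving (9, 7).
Wexler's commitment gain: 8 − 7 = 1.

1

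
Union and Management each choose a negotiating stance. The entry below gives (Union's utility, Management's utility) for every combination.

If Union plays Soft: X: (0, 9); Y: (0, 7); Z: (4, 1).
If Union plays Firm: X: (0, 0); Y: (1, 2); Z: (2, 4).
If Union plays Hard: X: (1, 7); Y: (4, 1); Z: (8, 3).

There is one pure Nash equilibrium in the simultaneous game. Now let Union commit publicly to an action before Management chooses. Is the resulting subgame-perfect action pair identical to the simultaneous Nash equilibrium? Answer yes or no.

Solve by backward induction (Union leads).
- Soft: BR = X, leader payoff 0.
- Firm: BR = Z, leader payoff 2.
- Hard: BR = X, leader payoff 1.
Among 0, 2, 1, the best is 2 at Firm. Subgame-perfect outcome: (Firm, Z) with payoffs (2, 4).
Now find the simultaneous Nash equilibrium.
Union's best replies: X→Hard; Y→Hard; Z→Hard.
Management's best replies: Soft→X; Firm→Z; Hard→X.
The unique mutual best reply is (Hard, X), giving (1, 7).
Sequential outcome (Firm, Z) differs from the Nash profile (Hard, X).

no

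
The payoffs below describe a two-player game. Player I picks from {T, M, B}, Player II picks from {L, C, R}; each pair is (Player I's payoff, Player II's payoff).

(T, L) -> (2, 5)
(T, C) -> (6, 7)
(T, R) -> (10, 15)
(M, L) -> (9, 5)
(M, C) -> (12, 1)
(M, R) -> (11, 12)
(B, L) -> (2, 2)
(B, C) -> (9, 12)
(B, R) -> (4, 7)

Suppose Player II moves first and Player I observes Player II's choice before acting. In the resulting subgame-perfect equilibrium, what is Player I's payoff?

11

Player I best-responds to each possible Player II move:
- L → Player I plays M (best of 2, 9, 2); Player II gets 5.
- C → Player I plays M (best of 6, 12, 9); Player II gets 1.
- R → Player I plays M (best of 10, 11, 4); Player II gets 12.
Among 5, 1, 12, the best is 12 at R. Subgame-perfect outcome: (M, R) with payoffs (11, 12).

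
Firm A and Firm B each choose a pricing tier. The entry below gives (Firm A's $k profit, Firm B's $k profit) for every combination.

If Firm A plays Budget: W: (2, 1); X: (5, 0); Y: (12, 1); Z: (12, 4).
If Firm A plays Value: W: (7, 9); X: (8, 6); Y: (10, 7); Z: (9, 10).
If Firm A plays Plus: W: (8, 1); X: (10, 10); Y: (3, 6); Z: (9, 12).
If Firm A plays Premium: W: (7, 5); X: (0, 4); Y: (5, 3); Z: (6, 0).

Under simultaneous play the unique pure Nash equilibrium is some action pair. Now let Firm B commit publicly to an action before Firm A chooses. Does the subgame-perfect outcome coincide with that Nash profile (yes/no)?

no

Firm A best-responds to each possible Firm B move:
- W → Firm A plays Plus (best of 2, 7, 8, 7); Firm B gets 1.
- X → Firm A plays Plus (best of 5, 8, 10, 0); Firm B gets 10.
- Y → Firm A plays Budget (best of 12, 10, 3, 5); Firm B gets 1.
- Z → Firm A plays Budget (best of 12, 9, 9, 6); Firm B gets 4.
Firm B's induced payoffs are 1, 10, 1, 4, so Firm B commits to X. Subgame-perfect outcome: (Plus, X) with payoffs (10, 10).
Under simultaneous play:
Firm A's best replies: W→Plus; X→Plus; Y→Budget; Z→Budget.
Firm B's best replies: Budget→Z; Value→Z; Plus→Z; Premium→W.
Only (Budget, Z) has each player best-responding; Nash payoffs (12, 4).
Sequential outcome (Plus, X) differs from the Nash profile (Budget, Z).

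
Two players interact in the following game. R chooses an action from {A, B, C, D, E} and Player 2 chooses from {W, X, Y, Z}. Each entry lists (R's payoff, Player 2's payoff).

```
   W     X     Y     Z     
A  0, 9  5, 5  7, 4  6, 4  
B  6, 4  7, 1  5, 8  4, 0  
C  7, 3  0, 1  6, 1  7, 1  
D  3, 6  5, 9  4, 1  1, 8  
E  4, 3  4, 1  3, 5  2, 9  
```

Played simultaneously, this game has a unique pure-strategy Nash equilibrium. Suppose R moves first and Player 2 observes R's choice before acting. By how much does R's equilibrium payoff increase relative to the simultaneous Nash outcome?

Work backward from Player 2's decision.
- A: BR = W, leader payoff 0.
- B: BR = Y, leader payoff 5.
- C: BR = W, leader payoff 7.
- D: BR = X, leader payoff 5.
- E: BR = Z, leader payoff 2.
R's induced payoffs are 0, 5, 7, 5, 2, so R commits to C. Subgame-perfect outcome: (C, W) with payoffs (7, 3).
Now find the simultaneous Nash equilibrium.
R's best replies: W→C; X→B; Y→A; Z→C.
Player 2's best replies: A→W; B→Y; C→W; D→X; E→Z.
Only (C, W) has each player best-responding; Nash payoffs (7, 3).
R's commitment gain: 7 − 7 = 0.

0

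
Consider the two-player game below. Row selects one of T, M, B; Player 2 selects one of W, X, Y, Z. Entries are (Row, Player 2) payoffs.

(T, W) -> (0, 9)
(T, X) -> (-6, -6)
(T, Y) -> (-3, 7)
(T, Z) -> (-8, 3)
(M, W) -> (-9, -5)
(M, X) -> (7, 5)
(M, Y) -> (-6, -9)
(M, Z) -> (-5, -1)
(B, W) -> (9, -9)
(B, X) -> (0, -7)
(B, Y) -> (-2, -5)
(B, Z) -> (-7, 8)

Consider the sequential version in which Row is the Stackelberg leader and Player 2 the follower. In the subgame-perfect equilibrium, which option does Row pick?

M

Backward induction with Row moving first.
- T: BR = W, leader payoff 0.
- M: BR = X, leader payoff 7.
- B: BR = Z, leader payoff -7.
Row's induced payoffs are 0, 7, -7, so Row commits to M. Subgame-perfect outcome: (M, X) with payoffs (7, 5).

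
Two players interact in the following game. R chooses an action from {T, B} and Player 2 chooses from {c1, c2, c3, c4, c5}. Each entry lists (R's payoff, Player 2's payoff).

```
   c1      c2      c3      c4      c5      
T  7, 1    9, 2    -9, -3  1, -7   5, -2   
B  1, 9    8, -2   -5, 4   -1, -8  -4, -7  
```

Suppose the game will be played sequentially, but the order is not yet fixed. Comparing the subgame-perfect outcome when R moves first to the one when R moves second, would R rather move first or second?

first

If R leads: Player 2's best replies are T→c2, B→c1; R's induced payoffs 9, 1; outcome (T, c2), payoffs (9, 2).
If Player 2 leads: R's best replies are c1→T, c2→T, c3→B, c4→T, c5→T; Player 2's induced payoffs 1, 2, 4, -7, -2; outcome (B, c3), payoffs (-5, 4).
R gets 9 moving first and -5 moving second, so R prefers to move first.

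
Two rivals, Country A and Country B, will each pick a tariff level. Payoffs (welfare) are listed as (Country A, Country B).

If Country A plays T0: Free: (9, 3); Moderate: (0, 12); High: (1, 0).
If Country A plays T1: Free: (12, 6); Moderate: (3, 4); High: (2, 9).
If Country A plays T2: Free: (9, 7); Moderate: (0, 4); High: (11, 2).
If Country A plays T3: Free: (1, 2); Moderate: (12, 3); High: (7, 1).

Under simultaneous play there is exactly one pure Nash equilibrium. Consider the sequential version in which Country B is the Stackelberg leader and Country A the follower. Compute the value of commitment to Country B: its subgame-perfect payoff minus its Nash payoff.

3

Backward induction with Country B moving first.
- Free: BR = T1, leader payoff 6.
- Moderate: BR = T3, leader payoff 3.
- High: BR = T2, leader payoff 2.
Maximizing over 6, 3, 2, Country B chooses Free. Subgame-perfect outcome: (T1, Free) with payoffs (12, 6).
For the simultaneous game, intersect best replies.
Country A's best replies: Free→T1; Moderate→T3; High→T2.
Country B's best replies: T0→Moderate; T1→High; T2→Free; T3→Moderate.
Only (T3, Moderate) has each player best-responding; Nash payoffs (12, 3).
Country B's commitment gain: 6 − 3 = 3.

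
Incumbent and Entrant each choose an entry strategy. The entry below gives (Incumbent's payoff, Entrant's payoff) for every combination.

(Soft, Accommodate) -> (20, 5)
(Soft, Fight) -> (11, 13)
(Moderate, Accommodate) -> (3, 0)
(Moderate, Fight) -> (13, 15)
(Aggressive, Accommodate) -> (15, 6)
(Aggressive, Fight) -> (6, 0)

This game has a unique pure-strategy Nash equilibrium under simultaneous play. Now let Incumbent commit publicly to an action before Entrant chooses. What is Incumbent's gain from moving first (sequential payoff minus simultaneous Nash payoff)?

2

Solve by backward induction (Incumbent leads).
- Soft → Entrant plays Fight (best of 5, 13); Incumbent gets 11.
- Moderate → Entrant plays Fight (best of 0, 15); Incumbent gets 13.
- Aggressive → Entrant plays Accommodate (best of 6, 0); Incumbent gets 15.
Among 11, 13, 15, the best is 15 at Aggressive. Subgame-perfect outcome: (Aggressive, Accommodate) with payoffs (15, 6).
Under simultaneous play:
Incumbent's best replies: Accommodate→Soft; Fight→Moderate.
Entrant's best replies: Soft→Fight; Moderate→Fight; Aggressive→Accommodate.
Only (Moderate, Fight) has each player best-responding; Nash payoffs (13, 15).
Incumbent's commitment gain: 15 − 13 = 2.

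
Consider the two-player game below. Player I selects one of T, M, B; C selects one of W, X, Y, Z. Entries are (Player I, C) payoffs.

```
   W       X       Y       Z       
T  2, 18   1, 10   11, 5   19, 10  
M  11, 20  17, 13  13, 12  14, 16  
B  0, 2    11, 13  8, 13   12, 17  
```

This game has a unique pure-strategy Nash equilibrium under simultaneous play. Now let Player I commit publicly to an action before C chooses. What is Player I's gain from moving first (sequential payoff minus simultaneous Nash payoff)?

1

Backward induction with Player I moving first.
- T → C plays W (best of 18, 10, 5, 10); Player I gets 2.
- M → C plays W (best of 20, 13, 12, 16); Player I gets 11.
- B → C plays Z (best of 2, 13, 13, 17); Player I gets 12.
Maximizing over 2, 11, 12, Player I chooses B. Subgame-perfect outcome: (B, Z) with payoffs (12, 17).
Under simultaneous play:
Player I's best replies: W→M; X→M; Y→M; Z→T.
C's best replies: T→W; M→W; B→Z.
Only (M, W) has each player best-responding; Nash payoffs (11, 20).
Player I's commitment gain: 12 − 11 = 1.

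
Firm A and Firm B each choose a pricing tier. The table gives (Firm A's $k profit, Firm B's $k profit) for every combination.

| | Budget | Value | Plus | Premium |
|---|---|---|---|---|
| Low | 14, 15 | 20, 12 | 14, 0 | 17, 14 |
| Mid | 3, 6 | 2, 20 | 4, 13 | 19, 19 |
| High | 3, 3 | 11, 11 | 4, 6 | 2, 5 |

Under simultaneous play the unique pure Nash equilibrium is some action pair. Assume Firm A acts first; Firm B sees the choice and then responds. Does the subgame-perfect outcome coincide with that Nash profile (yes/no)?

Solve by backward induction (Firm A leads).
- Low → Firm B plays Budget (best of 15, 12, 0, 14); Firm A gets 14.
- Mid → Firm B plays Value (best of 6, 20, 13, 19); Firm A gets 2.
- High → Firm B plays Value (best of 3, 11, 6, 5); Firm A gets 11.
Among 14, 2, 11, the best is 14 at Low. Subgame-perfect outcome: (Low, Budget) with payoffs (14, 15).
Under simultaneous play:
Firm A's best replies: Budget→Low; Value→Low; Plus→Low; Premium→Mid.
Firm B's best replies: Low→Budget; Mid→Value; High→Value.
The unique mutual best reply is (Low, Budget), giving (14, 15).
Sequential outcome (Low, Budget) coincides with the Nash profile (Low, Budget).

yes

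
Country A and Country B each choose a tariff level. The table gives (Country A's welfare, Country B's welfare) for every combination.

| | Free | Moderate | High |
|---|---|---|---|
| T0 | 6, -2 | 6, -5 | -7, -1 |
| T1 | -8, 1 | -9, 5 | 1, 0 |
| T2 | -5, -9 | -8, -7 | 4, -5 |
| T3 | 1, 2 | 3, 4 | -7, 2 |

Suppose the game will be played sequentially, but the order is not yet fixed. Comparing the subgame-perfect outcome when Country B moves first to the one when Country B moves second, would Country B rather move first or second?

first

If Country A leads: Country B's best replies are T0→High, T1→Moderate, T2→High, T3→Moderate; Country A's induced payoffs -7, -9, 4, 3; outcome (T2, High), payoffs (4, -5).
If Country B leads: Country A's best replies are Free→T0, Moderate→T0, High→T2; Country B's induced payoffs -2, -5, -5; outcome (T0, Free), payoffs (6, -2).
Country B gets -2 moving first and -5 moving second, so Country B prefers to move first.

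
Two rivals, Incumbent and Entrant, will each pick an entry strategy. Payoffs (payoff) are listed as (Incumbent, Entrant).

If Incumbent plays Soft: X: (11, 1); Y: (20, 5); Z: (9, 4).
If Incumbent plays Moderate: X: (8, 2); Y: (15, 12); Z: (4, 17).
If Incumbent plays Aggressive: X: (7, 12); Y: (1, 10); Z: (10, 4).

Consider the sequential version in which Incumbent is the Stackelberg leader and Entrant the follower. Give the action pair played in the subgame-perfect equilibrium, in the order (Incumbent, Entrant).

Backward induction with Incumbent moving first.
- Soft: Entrant compares 1, 5, 4 and picks Y; Incumbent would get 20.
- Moderate: Entrant compares 2, 12, 17 and picks Z; Incumbent would get 4.
- Aggressive: Entrant compares 12, 10, 4 and picks X; Incumbent would get 7.
Maximizing over 20, 4, 7, Incumbent chooses Soft. Subgame-perfect outcome: (Soft, Y) with payoffs (20, 5).

(Soft, Y)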